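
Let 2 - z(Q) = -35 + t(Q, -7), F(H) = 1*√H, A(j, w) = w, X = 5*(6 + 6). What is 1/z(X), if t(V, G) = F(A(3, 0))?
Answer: 1/37 ≈ 0.027027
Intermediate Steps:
X = 60 (X = 5*12 = 60)
F(H) = √H
t(V, G) = 0 (t(V, G) = √0 = 0)
z(Q) = 37 (z(Q) = 2 - (-35 + 0) = 2 - 1*(-35) = 2 + 35 = 37)
1/z(X) = 1/37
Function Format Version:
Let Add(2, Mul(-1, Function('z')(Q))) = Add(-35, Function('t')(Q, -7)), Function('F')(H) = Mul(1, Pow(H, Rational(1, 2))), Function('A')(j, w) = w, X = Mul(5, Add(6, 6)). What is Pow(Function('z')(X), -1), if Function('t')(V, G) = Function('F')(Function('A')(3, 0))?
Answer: Rational(1, 37) ≈ 0.027027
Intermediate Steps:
X = 60 (X = Mul(5, 12) = 60)
Function('F')(H) = Pow(H, Rational(1, 2))
Function('t')(V, G) = 0 (Function('t')(V, G) = Pow(0, Rational(1, 2)) = 0)
Function('z')(Q) = 37 (Function('z')(Q) = Add(2, Mul(-1, Add(-35, 0))) = Add(2, Mul(-1, -35)) = Add(2, 35) = 37)
Pow(Function('z')(X), -1) = Pow(37, -1) = Rational(1, 37)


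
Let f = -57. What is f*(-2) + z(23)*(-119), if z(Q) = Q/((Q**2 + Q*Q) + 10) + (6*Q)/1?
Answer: -17419681/1068 ≈ -16311.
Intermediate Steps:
z(Q) = 6*Q + Q/(10 + 2*Q**2) (z(Q) = Q/((Q**2 + Q**2) + 10) + (6*Q)*1 = Q/(2*Q**2 + 10) + 6*Q = Q/(10 + 2*Q**2) + 6*Q = 6*Q + Q/(10 + 2*Q**2))
f*(-2) + z(23)*(-119) = -57*(-2) + ((1/2)*23*(61 + 12*23**2)/(5 + 23**2))*(-119) = 114 + ((1/2)*23*(61 + 12*529)/(5 + 529))*(-119) = 114 + ((1/2)*23*(61 + 6348)/534)*(-119) = 114 + ((1/2)*23*(1/534)*6409)*(-119) = 114 + (147407/1068)*(-119) = 114 - 17541433/1068 = -17419681/1068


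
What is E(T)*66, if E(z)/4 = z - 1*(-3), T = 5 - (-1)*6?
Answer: 3696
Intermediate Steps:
T = 11 (T = 5 - 1*(-6) = 5 + 6 = 11)
E(z) = 12 + 4*z (E(z) = 4*(z - 1*(-3)) = 4*(z + 3) = 4*(3 + z) = 12 + 4*z)
E(T)*66 = (12 + 4*11)*66 = (12 + 44)*66 = 56*66 = 3696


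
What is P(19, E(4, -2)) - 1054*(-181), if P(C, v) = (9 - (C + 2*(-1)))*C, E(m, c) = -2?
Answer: 190622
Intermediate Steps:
P(C, v) = C*(11 - C) (P(C, v) = (9 - (C - 2))*C = (9 - (-2 + C))*C = (9 + (2 - C))*C = (11 - C)*C = C*(11 - C))
P(19, E(4, -2)) - 1054*(-181) = 19*(11 - 1*19) - 1054*(-181) = 19*(11 - 19) + 190774 = 19*(-8) + 190774 = -152 + 190774 = 190622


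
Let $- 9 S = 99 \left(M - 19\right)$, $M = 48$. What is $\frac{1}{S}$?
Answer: $- \frac{1}{319} \approx -0.0031348$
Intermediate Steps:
$S = -319$ ($S = - \frac{99 \left(48 - 19\right)}{9} = - \frac{99 \cdot 29}{9} = \left(- \frac{1}{9}\right) 2871 = -319$)
$\frac{1}{S} = \frac{1}{-319} = - \frac{1}{319}$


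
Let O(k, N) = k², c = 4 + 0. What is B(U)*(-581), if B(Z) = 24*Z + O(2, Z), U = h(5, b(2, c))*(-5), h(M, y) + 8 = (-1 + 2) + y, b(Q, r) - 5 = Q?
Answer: -2324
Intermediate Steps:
c = 4
b(Q, r) = 5 + Q
h(M, y) = -7 + y (h(M, y) = -8 + ((-1 + 2) + y) = -8 + (1 + y) = -7 + y)
U = 0 (U = (-7 + (5 + 2))*(-5) = (-7 + 7)*(-5) = 0*(-5) = 0)
B(Z) = 4 + 24*Z (B(Z) = 24*Z + 2² = 24*Z + 4 = 4 + 24*Z)
B(U)*(-581) = (4 + 24*0)*(-581) = (4 + 0)*(-581) = 4*(-581) = -2324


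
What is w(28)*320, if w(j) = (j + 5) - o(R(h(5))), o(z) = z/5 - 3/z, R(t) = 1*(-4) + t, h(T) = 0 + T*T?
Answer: 64832/7 ≈ 9261.7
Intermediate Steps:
h(T) = T² (h(T) = 0 + T² = T²)
R(t) = -4 + t
o(z) = -3/z + z/5 (o(z) = z*(⅕) - 3/z = z/5 - 3/z = -3/z + z/5)
w(j) = 33/35 + j (w(j) = (j + 5) - (-3/(-4 + 5²) + (-4 + 5²)/5) = (5 + j) - (-3/(-4 + 25) + (-4 + 25)/5) = (5 + j) - (-3/21 + (⅕)*21) = (5 + j) - (-3*1/21 + 21/5) = (5 + j) - (-⅐ + 21/5) = (5 + j) - 1*142/35 = (5 + j) - 142/35 = 33/35 + j)
w(28)*320 = (33/35 + 28)*320 = (1013/35)*320 = 64832/7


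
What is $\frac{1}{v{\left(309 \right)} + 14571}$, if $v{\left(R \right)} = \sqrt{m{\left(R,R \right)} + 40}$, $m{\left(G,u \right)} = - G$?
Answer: $\frac{14571}{212314310} - \frac{i \sqrt{269}}{212314310} \approx 6.8629 \cdot 10^{-5} - 7.725 \cdot 10^{-8} i$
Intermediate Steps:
$v{\left(R \right)} = \sqrt{40 - R}$ ($v{\left(R \right)} = \sqrt{- R + 40} = \sqrt{40 - R}$)
$\frac{1}{v{\left(309 \right)} + 14571} = \frac{1}{\sqrt{40 - 309} + 14571} = \frac{1}{\sqrt{-269} + 14571} = \frac{1}{i \sqrt{269} + 14571} = \frac{1}{14571 + i \sqrt{269}}$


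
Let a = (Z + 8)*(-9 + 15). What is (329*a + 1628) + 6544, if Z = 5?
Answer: 33834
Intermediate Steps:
a = 78 (a = (5 + 8)*(-9 + 15) = 13*6 = 78)
(329*a + 1628) + 6544 = (329*78 + 1628) + 6544 = (25662 + 1628) + 6544 = 27290 + 6544 = 33834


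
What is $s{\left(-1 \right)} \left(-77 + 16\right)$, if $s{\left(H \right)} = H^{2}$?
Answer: $-61$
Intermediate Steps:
$s{\left(-1 \right)} \left(-77 + 16\right) = \left(-1\right)^{2} \left(-77 + 16\right) = 1 \left(-61\right) = -61$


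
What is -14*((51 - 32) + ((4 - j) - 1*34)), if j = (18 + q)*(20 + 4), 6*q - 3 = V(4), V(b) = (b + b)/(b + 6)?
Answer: 32074/5 ≈ 6414.8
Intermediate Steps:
V(b) = 2*b/(6 + b) (V(b) = (2*b)/(6 + b) = 2*b/(6 + b))
q = 19/30 (q = ½ + (2*4/(6 + 4))/6 = ½ + (2*4/10)/6 = ½ + (2*4*(⅒))/6 = ½ + (⅙)*(⅘) = ½ + 2/15 = 19/30 ≈ 0.63333)
j = 2236/5 (j = (18 + 19/30)*(20 + 4) = (559/30)*24 = 2236/5 ≈ 447.20)
-14*((51 - 32) + ((4 - j) - 1*34)) = -14*((51 - 32) + ((4 - 1*2236/5) - 1*34)) = -14*(19 + ((4 - 2236/5) - 34)) = -14*(19 + (-2216/5 - 34)) = -14*(19 - 2386/5) = -14*(-2291/5) = 32074/5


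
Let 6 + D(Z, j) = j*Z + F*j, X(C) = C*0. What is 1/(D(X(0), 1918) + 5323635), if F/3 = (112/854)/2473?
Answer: 150853/803085451569 ≈ 1.8784e-7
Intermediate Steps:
X(C) = 0
F = 24/150853 (F = 3*((112/854)/2473) = 3*((112*(1/854))*(1/2473)) = 3*((8/61)*(1/2473)) = 3*(8/150853) = 24/150853 ≈ 0.00015910)
D(Z, j) = -6 + 24*j/150853 + Z*j (D(Z, j) = -6 + (j*Z + 24*j/150853) = -6 + (Z*j + 24*j/150853) = -6 + (24*j/150853 + Z*j) = -6 + 24*j/150853 + Z*j)
1/(D(X(0), 1918) + 5323635) = 1/((-6 + (24/150853)*1918 + 0*1918) + 5323635) = 1/((-6 + 46032/150853 + 0) + 5323635) = 1/(-859086/150853 + 5323635) = 1/(803085451569/150853) = 150853/803085451569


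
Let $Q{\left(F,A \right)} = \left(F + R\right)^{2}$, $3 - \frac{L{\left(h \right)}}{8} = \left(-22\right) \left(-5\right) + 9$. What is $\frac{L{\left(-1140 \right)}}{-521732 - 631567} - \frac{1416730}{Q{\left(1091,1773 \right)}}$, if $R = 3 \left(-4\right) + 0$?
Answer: $- \frac{1632832876622}{1342717981059} \approx -1.2161$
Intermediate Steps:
$R = -12$ ($R = -12 + 0 = -12$)
$L{\left(h \right)} = -928$ ($L{\left(h \right)} = 24 - 8 \left(\left(-22\right) \left(-5\right) + 9\right) = 24 - 8 \left(110 + 9\right) = 24 - 952 = -928$)
$Q{\left(F,A \right)} = \left(-12 + F\right)^{2}$ ($Q{\left(F,A \right)} = \left(F - 12\right)^{2} = \left(-12 + F\right)^{2}$)
$\frac{L{\left(-1140 \right)}}{-521732 - 631567} - \frac{1416730}{Q{\left(1091,1773 \right)}} = - \frac{928}{-521732 - 631567} - \frac{1416730}{\left(-12 + 1091\right)^{2}} = - \frac{928}{-521732 - 631567} - \frac{1416730}{1079^{2}} = - \frac{928}{-1153299} - \frac{1416730}{1164241} = \left(-928\right) \left(- \frac{1}{1153299}\right) - \frac{1416730}{1164241} = \frac{928}{1153299} - \frac{1416730}{1164241} = - \frac{1632832876622}{1342717981059}$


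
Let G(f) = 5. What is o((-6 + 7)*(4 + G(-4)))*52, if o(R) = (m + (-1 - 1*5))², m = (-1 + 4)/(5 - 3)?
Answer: 1053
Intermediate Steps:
m = 3/2 ≈ 1.5000
o(R) = 81/4 (o(R) = (3/2 + (-1 - 1*5))² = (3/2 + (-1 - 5))² = (3/2 - 6)² = (-9/2)² = 81/4)
o((-6 + 7)*(4 + G(-4)))*52 = (81/4)*52 = 1053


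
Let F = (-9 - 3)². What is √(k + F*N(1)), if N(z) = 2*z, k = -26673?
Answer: I*√26385 ≈ 162.43*I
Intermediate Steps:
F = 144 (F = (-12)² = 144)
√(k + F*N(1)) = √(-26673 + 144*(2*1)) = √(-26673 + 144*2) = √(-26673 + 288) = √(-26385) = I*√26385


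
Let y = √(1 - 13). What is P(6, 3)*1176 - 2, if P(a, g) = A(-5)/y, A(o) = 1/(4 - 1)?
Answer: -2 - 196*I*√3/3 ≈ -2.0 - 113.16*I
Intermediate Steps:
A(o) = ⅓ (A(o) = 1/3 = ⅓)
y = 2*I*√3 (y = √(-12) = 2*I*√3 ≈ 3.4641*I)
P(a, g) = -I*√3/18 (P(a, g) = 1/(3*((2*I*√3))) = (-I*√3/6)/3 = -I*√3/18)
P(6, 3)*1176 - 2 = -I*√3/18*1176 - 2 = -196*I*√3/3 - 2 = -2 - 196*I*√3/3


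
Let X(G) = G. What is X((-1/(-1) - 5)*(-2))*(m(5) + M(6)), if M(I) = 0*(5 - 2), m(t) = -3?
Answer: -24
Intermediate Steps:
M(I) = 0 (M(I) = 0*3 = 0)
X((-1/(-1) - 5)*(-2))*(m(5) + M(6)) = ((-1/(-1) - 5)*(-2))*(-3 + 0) = ((-1*(-1) - 5)*(-2))*(-3) = ((1 - 5)*(-2))*(-3) = -4*(-2)*(-3) = 8*(-3) = -24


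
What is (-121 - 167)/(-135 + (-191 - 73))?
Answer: 96/133 ≈ 0.72180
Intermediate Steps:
(-121 - 167)/(-135 + (-191 - 73)) = -288/(-135 - 264) = -288/(-399) = -288*(-1/399) = 96/133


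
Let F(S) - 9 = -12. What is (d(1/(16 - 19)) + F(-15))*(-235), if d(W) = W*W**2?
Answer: 19270/27 ≈ 713.70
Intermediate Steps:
d(W) = W**3
F(S) = -3 (F(S) = 9 - 12 = -3)
(d(1/(16 - 19)) + F(-15))*(-235) = ((1/(16 - 19))**3 - 3)*(-235) = ((1/(-3))**3 - 3)*(-235) = ((-1/3)**3 - 3)*(-235) = (-1/27 - 3)*(-235) = -82/27*(-235) = 19270/27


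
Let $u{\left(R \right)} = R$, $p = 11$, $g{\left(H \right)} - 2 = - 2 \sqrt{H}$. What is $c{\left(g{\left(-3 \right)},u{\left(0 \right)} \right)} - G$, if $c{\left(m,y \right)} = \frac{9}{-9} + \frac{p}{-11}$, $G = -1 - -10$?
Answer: $-11$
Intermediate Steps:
$g{\left(H \right)} = 2 - 2 \sqrt{H}$
$G = 9$ ($G = -1 + 10 = 9$)
$c{\left(m,y \right)} = -2$ ($c{\left(m,y \right)} = \frac{9}{-9} + \frac{11}{-11} = 9 \left(- \frac{1}{9}\right) + 11 \left(- \frac{1}{11}\right) = -1 - 1 = -2$)
$c{\left(g{\left(-3 \right)},u{\left(0 \right)} \right)} - G = -2 - 9 = -11$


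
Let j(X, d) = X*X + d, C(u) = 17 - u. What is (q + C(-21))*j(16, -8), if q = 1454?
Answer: 370016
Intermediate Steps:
j(X, d) = d + X² (j(X, d) = X² + d = d + X²)
(q + C(-21))*j(16, -8) = (1454 + (17 - 1*(-21)))*(-8 + 16²) = (1454 + (17 + 21))*(-8 + 256) = (1454 + 38)*248 = 1492*248 = 370016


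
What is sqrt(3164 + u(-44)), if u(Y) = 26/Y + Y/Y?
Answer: sqrt(1531574)/22 ≈ 56.253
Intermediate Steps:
u(Y) = 1 + 26/Y (u(Y) = 26/Y + 1 = 1 + 26/Y)
sqrt(3164 + u(-44)) = sqrt(3164 + (26 - 44)/(-44)) = sqrt(3164 - 1/44*(-18)) = sqrt(3164 + 9/22) = sqrt(69617/22) = sqrt(1531574)/22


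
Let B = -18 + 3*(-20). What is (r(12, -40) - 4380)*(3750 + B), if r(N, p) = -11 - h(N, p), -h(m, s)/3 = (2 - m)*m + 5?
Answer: -17390592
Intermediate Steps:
h(m, s) = -15 - 3*m*(2 - m) (h(m, s) = -3*((2 - m)*m + 5) = -3*(m*(2 - m) + 5) = -3*(5 + m*(2 - m)) = -15 - 3*m*(2 - m))
B = -78 (B = -18 - 60 = -78)
r(N, p) = 4 - 3*N² + 6*N (r(N, p) = -11 - (-15 - 6*N + 3*N²) = -11 + (15 - 3*N² + 6*N) = 4 - 3*N² + 6*N)
(r(12, -40) - 4380)*(3750 + B) = ((4 - 3*12² + 6*12) - 4380)*(3750 - 78) = ((4 - 3*144 + 72) - 4380)*3672 = ((4 - 432 + 72) - 4380)*3672 = (-356 - 4380)*3672 = -4736*3672 = -17390592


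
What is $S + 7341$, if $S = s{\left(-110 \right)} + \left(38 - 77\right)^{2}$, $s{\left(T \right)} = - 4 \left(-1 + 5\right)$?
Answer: $8846$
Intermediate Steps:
$s{\left(T \right)} = -16$ ($s{\left(T \right)} = \left(-4\right) 4 = -16$)
$S = 1505$ ($S = -16 + \left(38 - 77\right)^{2} = -16 + \left(-39\right)^{2} = -16 + 1521 = 1505$)
$S + 7341 = 1505 + 7341 = 8846$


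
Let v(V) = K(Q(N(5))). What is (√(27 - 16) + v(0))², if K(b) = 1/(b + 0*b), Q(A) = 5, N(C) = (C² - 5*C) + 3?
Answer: 276/25 + 2*√11/5 ≈ 12.367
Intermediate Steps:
N(C) = 3 + C² - 5*C
K(b) = 1/b (K(b) = 1/(b + 0) = 1/b)
v(V) = ⅕ (v(V) = 1/5 = ⅕)
(√(27 - 16) + v(0))² = (√(27 - 16) + ⅕)² = (√11 + ⅕)² = (⅕ + √11)²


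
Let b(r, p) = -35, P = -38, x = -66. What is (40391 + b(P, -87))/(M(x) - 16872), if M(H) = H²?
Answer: -3363/1043 ≈ -3.2244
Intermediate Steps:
(40391 + b(P, -87))/(M(x) - 16872) = (40391 - 35)/((-66)² - 16872) = 40356/(4356 - 16872) = 40356/(-12516) = 40356*(-1/12516) = -3363/1043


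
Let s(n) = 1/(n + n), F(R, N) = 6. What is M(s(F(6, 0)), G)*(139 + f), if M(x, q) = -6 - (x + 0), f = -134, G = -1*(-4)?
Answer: -365/12 ≈ -30.417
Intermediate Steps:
G = 4
s(n) = 1/(2*n)
M(x, q) = -6 - x
M(s(F(6, 0)), G)*(139 + f) = (-6 - 1/(2*6))*(139 - 134) = (-6 - 1/(2*6))*5 = (-6 - 1*1/12)*5 = (-6 - 1/12)*5 = -73/12*5 = -365/12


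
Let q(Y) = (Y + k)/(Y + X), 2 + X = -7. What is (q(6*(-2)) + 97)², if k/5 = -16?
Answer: 4532641/441 ≈ 10278.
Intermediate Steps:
k = -80 (k = 5*(-16) = -80)
X = -9 (X = -2 - 7 = -9)
q(Y) = (-80 + Y)/(-9 + Y) (q(Y) = (Y - 80)/(Y - 9) = (-80 + Y)/(-9 + Y))
(q(6*(-2)) + 97)² = ((-80 + 6*(-2))/(-9 + 6*(-2)) + 97)² = ((-80 - 12)/(-9 - 12) + 97)² = (-92/(-21) + 97)² = (-1/21*(-92) + 97)² = (92/21 + 97)² = (2129/21)² = 4532641/441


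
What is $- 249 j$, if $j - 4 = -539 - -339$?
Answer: $48804$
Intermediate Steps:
$j = -196$ ($j = 4 - 200 = -196$)
$- 249 j = \left(-249\right) \left(-196\right) = 48804$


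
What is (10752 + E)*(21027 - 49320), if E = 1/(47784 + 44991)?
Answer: -9407580950231/30925 ≈ -3.0421e+8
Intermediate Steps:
E = 1/92775 ≈ 1.0779e-5
(10752 + E)*(21027 - 49320) = (10752 + 1/92775)*(21027 - 49320) = (997516801/92775)*(-28293) = -9407580950231/30925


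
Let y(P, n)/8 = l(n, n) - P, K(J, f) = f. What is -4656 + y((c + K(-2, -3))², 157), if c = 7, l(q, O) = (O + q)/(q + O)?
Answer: -4776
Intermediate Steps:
l(q, O) = 1 (l(q, O) = (O + q)/(O + q) = 1)
y(P, n) = 8 - 8*P (y(P, n) = 8*(1 - P) = 8 - 8*P)
-4656 + y((c + K(-2, -3))², 157) = -4656 + (8 - 8*(7 - 3)²) = -4656 + (8 - 8*4²) = -4656 + (8 - 8*16) = -4656 + (8 - 128) = -4656 - 120 = -4776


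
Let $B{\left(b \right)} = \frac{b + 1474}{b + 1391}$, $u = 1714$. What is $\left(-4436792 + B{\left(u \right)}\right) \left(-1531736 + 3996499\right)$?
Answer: $- \frac{33955156703054636}{3105} \approx -1.0936 \cdot 10^{13}$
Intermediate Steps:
$B{\left(b \right)} = \frac{1474 + b}{1391 + b}$
$\left(-4436792 + B{\left(u \right)}\right) \left(-1531736 + 3996499\right) = \left(-4436792 + \frac{1474 + 1714}{1391 + 1714}\right) \left(-1531736 + 3996499\right) = \left(-4436792 + \frac{1}{3105} \cdot 3188\right) 2464763 = \left(-4436792 + \frac{3188}{3105}\right) 2464763 = \left(- \frac{13776235972}{3105}\right) 2464763 = - \frac{33955156703054636}{3105}$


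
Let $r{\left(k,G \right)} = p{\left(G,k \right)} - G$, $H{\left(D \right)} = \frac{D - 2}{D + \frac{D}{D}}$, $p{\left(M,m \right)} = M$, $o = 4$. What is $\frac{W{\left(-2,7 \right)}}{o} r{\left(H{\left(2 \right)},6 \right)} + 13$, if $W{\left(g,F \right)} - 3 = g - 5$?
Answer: $13$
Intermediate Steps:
$W{\left(g,F \right)} = -2 + g$ ($W{\left(g,F \right)} = 3 + \left(g - 5\right) = 3 + \left(-5 + g\right) = -2 + g$)
$H{\left(D \right)} = \frac{-2 + D}{1 + D}$ ($H{\left(D \right)} = \frac{-2 + D}{D + 1} = \frac{-2 + D}{1 + D}$)
$r{\left(k,G \right)} = 0$ ($r{\left(k,G \right)} = G - G = 0$)
$\frac{W{\left(-2,7 \right)}}{o} r{\left(H{\left(2 \right)},6 \right)} + 13 = \frac{-2 - 2}{4} \cdot 0 + 13 = \left(-4\right) \frac{1}{4} \cdot 0 + 13 = \left(-1\right) 0 + 13 = 0 + 13 = 13$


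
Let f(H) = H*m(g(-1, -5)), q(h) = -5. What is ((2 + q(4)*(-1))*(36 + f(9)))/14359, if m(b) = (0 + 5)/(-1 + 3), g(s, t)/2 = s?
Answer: 819/28718 ≈ 0.028519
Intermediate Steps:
g(s, t) = 2*s
m(b) = 5/2
f(H) = 5*H/2 (f(H) = H*(5/2) = 5*H/2)
((2 + q(4)*(-1))*(36 + f(9)))/14359 = ((2 - 5*(-1))*(36 + (5/2)*9))/14359 = ((2 + 5)*(36 + 45/2))*(1/14359) = (7*(117/2))*(1/14359) = (819/2)*(1/14359) = 819/28718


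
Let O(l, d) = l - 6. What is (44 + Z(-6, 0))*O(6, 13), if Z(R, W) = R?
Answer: 0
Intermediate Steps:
O(l, d) = -6 + l
(44 + Z(-6, 0))*O(6, 13) = (44 - 6)*(-6 + 6) = 38*0 = 0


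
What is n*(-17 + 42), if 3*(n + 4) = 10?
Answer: -50/3 ≈ -16.667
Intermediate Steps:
n = -⅔ (n = -4 + (⅓)*10 = -4 + 10/3 = -⅔ ≈ -0.66667)
n*(-17 + 42) = -2*(-17 + 42)/3 = -⅔*25 = -50/3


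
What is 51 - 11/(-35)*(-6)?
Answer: 1719/35 ≈ 49.114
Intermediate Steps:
51 - 11/(-35)*(-6) = 51 - 11*(-1/35)*(-6) = 51 + (11/35)*(-6) = 51 - 66/35 = 1719/35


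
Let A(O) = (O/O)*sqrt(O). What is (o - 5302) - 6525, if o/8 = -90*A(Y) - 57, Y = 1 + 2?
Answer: -12283 - 720*sqrt(3) ≈ -13530.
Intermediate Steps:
Y = 3
A(O) = sqrt(O) (A(O) = 1*sqrt(O) = sqrt(O))
o = -456 - 720*sqrt(3) (o = 8*(-90*sqrt(3) - 57) = 8*(-57 - 90*sqrt(3)) = -456 - 720*sqrt(3) ≈ -1703.1)
(o - 5302) - 6525 = ((-456 - 720*sqrt(3)) - 5302) - 6525 = (-5758 - 720*sqrt(3)) - 6525 = -12283 - 720*sqrt(3)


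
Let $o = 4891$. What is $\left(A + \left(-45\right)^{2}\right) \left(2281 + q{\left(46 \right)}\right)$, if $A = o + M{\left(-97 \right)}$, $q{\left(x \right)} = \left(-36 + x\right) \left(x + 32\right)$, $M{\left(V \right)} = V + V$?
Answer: $20576042$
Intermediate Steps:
$M{\left(V \right)} = 2 V$
$q{\left(x \right)} = \left(-36 + x\right) \left(32 + x\right)$
$A = 4697$ ($A = 4891 + 2 \left(-97\right) = 4891 - 194 = 4697$)
$\left(A + \left(-45\right)^{2}\right) \left(2281 + q{\left(46 \right)}\right) = \left(4697 + \left(-45\right)^{2}\right) \left(2281 - \left(1336 - 2116\right)\right) = \left(4697 + 2025\right) \left(2281 - -780\right) = 6722 \left(2281 + 780\right) = 6722 \cdot 3061 = 20576042$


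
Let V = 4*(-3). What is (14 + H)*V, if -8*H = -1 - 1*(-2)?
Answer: -333/2 ≈ -166.50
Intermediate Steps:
V = -12
H = -⅛ (H = -(-1 - 1*(-2))/8 = -(-1 + 2)/8 = -⅛*1 = -⅛ ≈ -0.12500)
(14 + H)*V = (14 - ⅛)*(-12) = (111/8)*(-12) = -333/2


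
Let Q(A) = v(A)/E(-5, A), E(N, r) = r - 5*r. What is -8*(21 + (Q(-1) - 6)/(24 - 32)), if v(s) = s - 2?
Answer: -699/4 ≈ -174.75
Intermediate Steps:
E(N, r) = -4*r
v(s) = -2 + s
Q(A) = -(-2 + A)/(4*A) (Q(A) = (-2 + A)/((-4*A)) = (-2 + A)*(-1/(4*A)) = -(-2 + A)/(4*A))
-8*(21 + (Q(-1) - 6)/(24 - 32)) = -8*(21 + ((¼)*(2 - 1*(-1))/(-1) - 6)/(24 - 32)) = -8*(21 + ((¼)*(-1)*(2 + 1) - 6)/(-8)) = -8*(21 + ((¼)*(-1)*3 - 6)*(-⅛)) = -8*(21 + (-¾ - 6)*(-⅛)) = -8*(21 - 27/4*(-⅛)) = -8*(21 + 27/32) = -8*699/32 = -1*699/4 = -699/4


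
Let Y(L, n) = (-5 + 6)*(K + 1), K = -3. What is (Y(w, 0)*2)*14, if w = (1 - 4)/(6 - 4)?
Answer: -56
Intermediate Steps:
w = -3/2 ≈ -1.5000
Y(L, n) = -2 (Y(L, n) = (-5 + 6)*(-3 + 1) = 1*(-2) = -2)
(Y(w, 0)*2)*14 = -2*2*14 = -4*14 = -56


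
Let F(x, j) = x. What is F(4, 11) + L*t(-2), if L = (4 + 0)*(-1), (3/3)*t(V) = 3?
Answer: -8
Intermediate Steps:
t(V) = 3
L = -4 (L = 4*(-1) = -4)
F(4, 11) + L*t(-2) = 4 - 4*3 = 4 - 12 = -8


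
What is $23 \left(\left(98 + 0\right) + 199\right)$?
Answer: $6831$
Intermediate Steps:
$23 \left(\left(98 + 0\right) + 199\right) = 23 \left(98 + 199\right) = 23 \cdot 297 = 6831$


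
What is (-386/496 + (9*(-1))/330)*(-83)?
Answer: 911921/13640 ≈ 66.856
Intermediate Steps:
(-386/496 + (9*(-1))/330)*(-83) = (-386*1/496 - 9*1/330)*(-83) = (-193/248 - 3/110)*(-83) = -10987/13640*(-83) = 911921/13640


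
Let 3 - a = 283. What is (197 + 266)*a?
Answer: -129640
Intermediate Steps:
a = -280 (a = 3 - 1*283 = 3 - 283 = -280)
(197 + 266)*a = (197 + 266)*(-280) = 463*(-280) = -129640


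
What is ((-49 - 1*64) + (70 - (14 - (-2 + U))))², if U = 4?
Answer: 3025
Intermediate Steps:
((-49 - 1*64) + (70 - (14 - (-2 + U))))² = ((-49 - 1*64) + (70 - (14 - (-2 + 4))))² = ((-49 - 64) + (70 - (14 - 1*2)))² = (-113 + (70 - (14 - 2)))² = (-113 + (70 - 1*12))² = (-113 + (70 - 12))² = (-113 + 58)² = (-55)² = 3025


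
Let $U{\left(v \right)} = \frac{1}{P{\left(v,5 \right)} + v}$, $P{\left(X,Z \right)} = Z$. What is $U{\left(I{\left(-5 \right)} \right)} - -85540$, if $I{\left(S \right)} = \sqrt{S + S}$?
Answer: $\frac{598781}{7} - \frac{i \sqrt{10}}{35} \approx 85540.0 - 0.090351 i$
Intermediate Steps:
$I{\left(S \right)} = \sqrt{2} \sqrt{S}$ ($I{\left(S \right)} = \sqrt{2 S} = \sqrt{2} \sqrt{S}$)
$U{\left(v \right)} = \frac{1}{5 + v}$
$U{\left(I{\left(-5 \right)} \right)} - -85540 = \frac{1}{5 + \sqrt{2} \sqrt{-5}} - -85540 = \frac{1}{5 + \sqrt{2} i \sqrt{5}} + 85540 = \frac{1}{5 + i \sqrt{10}} + 85540 = 85540 + \frac{1}{5 + i \sqrt{10}}$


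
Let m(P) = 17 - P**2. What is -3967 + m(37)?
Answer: -5319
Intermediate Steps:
-3967 + m(37) = -3967 + (17 - 1*37**2) = -3967 + (17 - 1*1369) = -3967 + (17 - 1369) = -3967 - 1352 = -5319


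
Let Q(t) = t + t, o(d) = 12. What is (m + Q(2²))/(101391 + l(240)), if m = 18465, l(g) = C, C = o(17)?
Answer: 18473/101403 ≈ 0.18217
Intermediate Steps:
C = 12
l(g) = 12
Q(t) = 2*t
(m + Q(2²))/(101391 + l(240)) = (18465 + 2*2²)/(101391 + 12) = (18465 + 2*4)/101403 = (18465 + 8)*(1/101403) = 18473*(1/101403) = 18473/101403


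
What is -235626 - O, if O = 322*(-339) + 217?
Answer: -126685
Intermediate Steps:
O = -108941 (O = -109158 + 217 = -108941)
-235626 - O = -235626 - 1*(-108941) = -235626 + 108941 = -126685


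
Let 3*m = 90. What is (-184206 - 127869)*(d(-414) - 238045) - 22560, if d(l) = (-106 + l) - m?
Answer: 74459512065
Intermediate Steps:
m = 30 (m = (⅓)*90 = 30)
d(l) = -136 + l (d(l) = (-106 + l) - 1*30 = (-106 + l) - 30 = -136 + l)
(-184206 - 127869)*(d(-414) - 238045) - 22560 = (-184206 - 127869)*((-136 - 414) - 238045) - 22560 = -312075*(-550 - 238045) - 22560 = -312075*(-238595) - 22560 = 74459534625 - 22560 = 74459512065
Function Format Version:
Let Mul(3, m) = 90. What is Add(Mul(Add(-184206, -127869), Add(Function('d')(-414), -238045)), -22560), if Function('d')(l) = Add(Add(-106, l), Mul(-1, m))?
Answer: 74459512065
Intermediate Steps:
m = 30 (m = Mul(Rational(1, 3), 90) = 30)
Function('d')(l) = Add(-136, l) (Function('d')(l) = Add(Add(-106, l), Mul(-1, 30)) = Add(Add(-106, l), -30) = Add(-136, l))
Add(Mul(Add(-184206, -127869), Add(Function('d')(-414), -238045)), -22560) = Add(Mul(Add(-184206, -127869), Add(Add(-136, -414), -238045)), -22560) = Add(Mul(-312075, Add(-550, -238045)), -22560) = Add(Mul(-312075, -238595), -22560) = Add(74459534625, -22560) = 74459512065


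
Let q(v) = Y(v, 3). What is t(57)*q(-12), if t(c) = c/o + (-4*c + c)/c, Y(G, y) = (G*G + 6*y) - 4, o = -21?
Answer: -6320/7 ≈ -902.86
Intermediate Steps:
Y(G, y) = -4 + G² + 6*y (Y(G, y) = (G² + 6*y) - 4 = -4 + G² + 6*y)
q(v) = 14 + v² (q(v) = -4 + v² + 6*3 = -4 + v² + 18 = 14 + v²)
t(c) = -3 - c/21 (t(c) = c/(-21) + (-4*c + c)/c = c*(-1/21) + (-3*c)/c = -c/21 - 3 = -3 - c/21)
t(57)*q(-12) = (-3 - 1/21*57)*(14 + (-12)²) = (-3 - 19/7)*(14 + 144) = -40/7*158 = -6320/7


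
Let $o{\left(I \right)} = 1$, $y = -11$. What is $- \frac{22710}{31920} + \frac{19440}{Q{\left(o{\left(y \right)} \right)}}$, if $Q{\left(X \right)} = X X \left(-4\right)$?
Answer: $- \frac{5171797}{1064} \approx -4860.7$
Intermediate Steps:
$Q{\left(X \right)} = - 4 X^{2}$ ($Q{\left(X \right)} = X^{2} \left(-4\right) = - 4 X^{2}$)
$- \frac{22710}{31920} + \frac{19440}{Q{\left(o{\left(y \right)} \right)}} = - \frac{22710}{31920} + \frac{19440}{\left(-4\right) 1^{2}} = \left(-22710\right) \frac{1}{31920} + \frac{19440}{\left(-4\right) 1} = - \frac{757}{1064} + \frac{19440}{-4} = - \frac{757}{1064} + 19440 \left(- \frac{1}{4}\right) = - \frac{757}{1064} - 4860 = - \frac{5171797}{1064}$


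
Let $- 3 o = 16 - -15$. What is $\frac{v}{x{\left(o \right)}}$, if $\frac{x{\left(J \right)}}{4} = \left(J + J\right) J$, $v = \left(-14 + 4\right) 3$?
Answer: $- \frac{135}{3844} \approx -0.03512$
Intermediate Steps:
$v = -30$ ($v = \left(-10\right) 3 = -30$)
$o = - \frac{31}{3}$ ($o = - \frac{16 - -15}{3} = - \frac{16 + 15}{3} = \left(- \frac{1}{3}\right) 31 = - \frac{31}{3} \approx -10.333$)
$x{\left(J \right)} = 8 J^{2}$ ($x{\left(J \right)} = 4 \left(J + J\right) J = 4 \cdot 2 J J = 4 \cdot 2 J^{2} = 8 J^{2}$)
$\frac{v}{x{\left(o \right)}} = - \frac{30}{8 \left(- \frac{31}{3}\right)^{2}} = - \frac{30}{8 \cdot \frac{961}{9}} = - \frac{30}{\frac{7688}{9}} = \left(-30\right) \frac{9}{7688} = - \frac{135}{3844}$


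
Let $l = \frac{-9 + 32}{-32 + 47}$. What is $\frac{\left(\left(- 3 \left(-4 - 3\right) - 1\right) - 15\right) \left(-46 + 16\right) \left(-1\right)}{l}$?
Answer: $\frac{2250}{23} \approx 97.826$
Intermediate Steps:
$l = \frac{23}{15} \approx 1.5333$
$\frac{\left(\left(- 3 \left(-4 - 3\right) - 1\right) - 15\right) \left(-46 + 16\right) \left(-1\right)}{l} = \frac{\left(\left(- 3 \left(-4 - 3\right) - 1\right) - 15\right) \left(-46 + 16\right) \left(-1\right)}{\frac{23}{15}} = \left(\left(\left(-3\right) \left(-7\right) - 1\right) - 15\right) \left(-30\right) \left(-1\right) \frac{15}{23} = \left(\left(21 - 1\right) - 15\right) \left(-30\right) \left(-1\right) \frac{15}{23} = \left(20 - 15\right) \left(-30\right) \left(-1\right) \frac{15}{23} = 5 \left(-30\right) \left(-1\right) \frac{15}{23} = \left(-150\right) \left(-1\right) \frac{15}{23} = 150 \cdot \frac{15}{23} = \frac{2250}{23}$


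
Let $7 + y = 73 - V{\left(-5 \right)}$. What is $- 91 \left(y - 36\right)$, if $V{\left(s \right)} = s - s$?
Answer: $-2730$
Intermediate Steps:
$V{\left(s \right)} = 0$
$y = 66$ ($y = -7 + \left(73 - 0\right) = -7 + \left(73 + 0\right) = -7 + 73 = 66$)
$- 91 \left(y - 36\right) = - 91 \left(66 - 36\right) = \left(-91\right) 30 = -2730$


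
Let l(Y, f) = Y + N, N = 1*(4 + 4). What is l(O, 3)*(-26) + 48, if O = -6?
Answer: -4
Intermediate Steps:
N = 8 (N = 1*8 = 8)
l(Y, f) = 8 + Y (l(Y, f) = Y + 8 = 8 + Y)
l(O, 3)*(-26) + 48 = (8 - 6)*(-26) + 48 = 2*(-26) + 48 = -52 + 48 = -4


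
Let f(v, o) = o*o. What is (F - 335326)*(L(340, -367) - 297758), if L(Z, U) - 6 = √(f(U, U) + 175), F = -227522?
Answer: 167589117696 - 2251392*√8429 ≈ 1.6738e+11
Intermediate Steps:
f(v, o) = o²
L(Z, U) = 6 + √(175 + U²) (L(Z, U) = 6 + √(U² + 175) = 6 + √(175 + U²))
(F - 335326)*(L(340, -367) - 297758) = (-227522 - 335326)*((6 + √(175 + (-367)²)) - 297758) = -562848*((6 + √(175 + 134689)) - 297758) = -562848*((6 + √134864) - 297758) = -562848*((6 + 4*√8429) - 297758) = -562848*(-297752 + 4*√8429) = 167589117696 - 2251392*√8429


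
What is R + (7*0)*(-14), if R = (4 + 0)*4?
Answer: 16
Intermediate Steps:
R = 16 (R = 4*4 = 16)
R + (7*0)*(-14) = 16 + (7*0)*(-14) = 16 + 0*(-14) = 16 + 0 = 16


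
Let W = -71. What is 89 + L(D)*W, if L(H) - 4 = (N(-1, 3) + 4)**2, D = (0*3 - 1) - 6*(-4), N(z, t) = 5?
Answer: -5946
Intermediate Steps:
D = 23 (D = (0 - 1) - 1*(-24) = -1 + 24 = 23)
L(H) = 85 (L(H) = 4 + (5 + 4)**2 = 4 + 9**2 = 4 + 81 = 85)
89 + L(D)*W = 89 + 85*(-71) = 89 - 6035 = -5946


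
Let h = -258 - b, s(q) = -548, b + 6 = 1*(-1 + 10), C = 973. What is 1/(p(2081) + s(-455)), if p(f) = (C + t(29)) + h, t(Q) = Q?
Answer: 1/193 ≈ 0.0051813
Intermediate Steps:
b = 3 (b = -6 + 1*(-1 + 10) = -6 + 1*9 = -6 + 9 = 3)
h = -261 (h = -258 - 1*3 = -258 - 3 = -261)
p(f) = 741 (p(f) = (973 + 29) - 261 = 1002 - 261 = 741)
1/(p(2081) + s(-455)) = 1/(741 - 548) = 1/193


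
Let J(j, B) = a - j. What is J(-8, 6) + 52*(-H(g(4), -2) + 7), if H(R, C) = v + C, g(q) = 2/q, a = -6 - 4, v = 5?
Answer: 206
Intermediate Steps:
a = -10
J(j, B) = -10 - j
H(R, C) = 5 + C
J(-8, 6) + 52*(-H(g(4), -2) + 7) = (-10 - 1*(-8)) + 52*(-(5 - 2) + 7) = (-10 + 8) + 52*(-1*3 + 7) = -2 + 52*(-3 + 7) = -2 + 52*4 = -2 + 208 = 206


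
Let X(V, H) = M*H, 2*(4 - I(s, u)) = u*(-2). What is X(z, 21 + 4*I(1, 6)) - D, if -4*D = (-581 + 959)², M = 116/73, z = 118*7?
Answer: 2614709/73 ≈ 35818.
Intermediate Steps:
z = 826
I(s, u) = 4 + u (I(s, u) = 4 - u*(-2)/2 = 4 - (-1)*u = 4 + u)
M = 116/73 (M = 116*(1/73) = 116/73 ≈ 1.5890)
D = -35721 (D = -(-581 + 959)²/4 = -¼*378² = -¼*142884 = -35721)
X(V, H) = 116*H/73
X(z, 21 + 4*I(1, 6)) - D = 116*(21 + 4*(4 + 6))/73 - 1*(-35721) = 116*(21 + 4*10)/73 + 35721 = 116*(21 + 40)/73 + 35721 = (116/73)*61 + 35721 = 7076/73 + 35721 = 2614709/73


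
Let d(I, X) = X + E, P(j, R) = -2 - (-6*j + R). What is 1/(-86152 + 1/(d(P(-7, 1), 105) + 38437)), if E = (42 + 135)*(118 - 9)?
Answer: -57835/4982600919 ≈ -1.1607e-5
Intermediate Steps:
P(j, R) = -2 - R + 6*j (P(j, R) = -2 - (R - 6*j) = -2 + (-R + 6*j) = -2 - R + 6*j)
E = 19293 (E = 177*109 = 19293)
d(I, X) = 19293 + X (d(I, X) = X + 19293 = 19293 + X)
1/(-86152 + 1/(d(P(-7, 1), 105) + 38437)) = 1/(-86152 + 1/((19293 + 105) + 38437)) = 1/(-86152 + 1/(19398 + 38437)) = 1/(-86152 + 1/57835) = 1/(-4982600919/57835) = -57835/4982600919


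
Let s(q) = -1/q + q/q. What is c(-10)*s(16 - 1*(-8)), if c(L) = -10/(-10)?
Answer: 23/24 ≈ 0.95833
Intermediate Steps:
c(L) = 1 (c(L) = -10*(-⅒) = 1)
s(q) = 1 - 1/q (s(q) = -1/q + 1 = 1 - 1/q)
c(-10)*s(16 - 1*(-8)) = 1*((-1 + (16 - 1*(-8)))/(16 - 1*(-8))) = 1*((-1 + (16 + 8))/(16 + 8)) = 1*((-1 + 24)/24) = 1*((1/24)*23) = 1*(23/24) = 23/24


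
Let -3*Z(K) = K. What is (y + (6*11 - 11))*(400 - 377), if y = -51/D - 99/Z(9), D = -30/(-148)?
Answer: -18814/5 ≈ -3762.8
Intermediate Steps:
D = 15/74 (D = -30*(-1/148) = 15/74 ≈ 0.20270)
Z(K) = -K/3
y = -1093/5 (y = -51/15/74 - 99/((-⅓*9)) = -51*74/15 - 99/(-3) = -1258/5 - 99*(-⅓) = -1258/5 + 33 = -1093/5 ≈ -218.60)
(y + (6*11 - 11))*(400 - 377) = (-1093/5 + (6*11 - 11))*(400 - 377) = (-1093/5 + (66 - 11))*23 = (-1093/5 + 55)*23 = -818/5*23 = -18814/5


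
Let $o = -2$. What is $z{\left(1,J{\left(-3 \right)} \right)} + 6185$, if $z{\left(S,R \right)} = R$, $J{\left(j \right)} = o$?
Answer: $6183$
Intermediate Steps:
$J{\left(j \right)} = -2$
$z{\left(1,J{\left(-3 \right)} \right)} + 6185 = -2 + 6185 = 6183$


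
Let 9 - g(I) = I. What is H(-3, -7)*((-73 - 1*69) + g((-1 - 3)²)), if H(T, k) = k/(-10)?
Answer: -1043/10 ≈ -104.30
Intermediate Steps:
H(T, k) = -k/10 (H(T, k) = k*(-⅒) = -k/10)
g(I) = 9 - I
H(-3, -7)*((-73 - 1*69) + g((-1 - 3)²)) = (-⅒*(-7))*((-73 - 1*69) + (9 - (-1 - 3)²)) = 7*((-73 - 69) + (9 - 1*(-4)²))/10 = 7*(-142 + (9 - 1*16))/10 = 7*(-142 + (9 - 16))/10 = 7*(-142 - 7)/10 = (7/10)*(-149) = -1043/10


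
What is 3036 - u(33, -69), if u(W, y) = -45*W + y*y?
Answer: -240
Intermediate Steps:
u(W, y) = y**2 - 45*W (u(W, y) = -45*W + y**2 = y**2 - 45*W)
3036 - u(33, -69) = 3036 - ((-69)**2 - 45*33) = 3036 - (4761 - 1485) = 3036 - 1*3276 = 3036 - 3276 = -240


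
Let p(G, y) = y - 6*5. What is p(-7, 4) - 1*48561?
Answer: -48587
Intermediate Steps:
p(G, y) = -30 + y (p(G, y) = y - 30 = -30 + y)
p(-7, 4) - 1*48561 = (-30 + 4) - 1*48561 = -26 - 48561 = -48587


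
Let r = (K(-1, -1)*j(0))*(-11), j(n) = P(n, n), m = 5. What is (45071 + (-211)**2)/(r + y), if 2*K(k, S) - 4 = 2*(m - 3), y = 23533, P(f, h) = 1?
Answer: 89592/23489 ≈ 3.8142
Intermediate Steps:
j(n) = 1
K(k, S) = 4 (K(k, S) = 2 + (2*(5 - 3))/2 = 2 + (2*2)/2 = 2 + (1/2)*4 = 2 + 2 = 4)
r = -44 (r = (4*1)*(-11) = 4*(-11) = -44)
(45071 + (-211)**2)/(r + y) = (45071 + (-211)**2)/(-44 + 23533) = (45071 + 44521)/23489 = 89592*(1/23489) = 89592/23489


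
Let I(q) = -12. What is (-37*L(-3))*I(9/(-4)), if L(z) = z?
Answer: -1332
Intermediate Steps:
(-37*L(-3))*I(9/(-4)) = -37*(-3)*(-12) = 111*(-12) = -1332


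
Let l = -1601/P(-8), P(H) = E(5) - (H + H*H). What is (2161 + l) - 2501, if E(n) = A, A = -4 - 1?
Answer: -19139/61 ≈ -313.75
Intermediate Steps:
A = -5
E(n) = -5
P(H) = -5 - H - H**2 (P(H) = -5 - (H + H*H) = -5 - (H + H**2) = -5 + (-H - H**2) = -5 - H - H**2)
l = 1601/61 (l = -1601/(-5 - 1*(-8) - 1*(-8)**2) = -1601/(-5 + 8 - 1*64) = -1601/(-5 + 8 - 64) = -1601/(-61) = -1601*(-1/61) = 1601/61 ≈ 26.246)
(2161 + l) - 2501 = (2161 + 1601/61) - 2501 = 133422/61 - 2501 = -19139/61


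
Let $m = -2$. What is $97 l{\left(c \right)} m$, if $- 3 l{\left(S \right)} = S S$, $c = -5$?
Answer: $\frac{4850}{3} \approx 1616.7$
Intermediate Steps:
$l{\left(S \right)} = - \frac{S^{2}}{3}$ ($l{\left(S \right)} = - \frac{S S}{3} = - \frac{S^{2}}{3}$)
$97 l{\left(c \right)} m = 97 \left(- \frac{\left(-5\right)^{2}}{3}\right) \left(-2\right) = 97 \left(\left(- \frac{1}{3}\right) 25\right) \left(-2\right) = 97 \left(- \frac{25}{3}\right) \left(-2\right) = \left(- \frac{2425}{3}\right) \left(-2\right) = \frac{4850}{3}$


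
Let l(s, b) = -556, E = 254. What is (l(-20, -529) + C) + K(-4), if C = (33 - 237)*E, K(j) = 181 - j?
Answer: -52187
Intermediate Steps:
C = -51816 (C = (33 - 237)*254 = -204*254 = -51816)
(l(-20, -529) + C) + K(-4) = (-556 - 51816) + (181 - 1*(-4)) = -52372 + (181 + 4) = -52372 + 185 = -52187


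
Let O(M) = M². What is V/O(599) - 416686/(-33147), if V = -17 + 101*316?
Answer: 150564709639/11893176747 ≈ 12.660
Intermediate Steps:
V = 31899 (V = -17 + 31916 = 31899)
V/O(599) - 416686/(-33147) = 31899/(599²) - 416686/(-33147) = 31899/358801 - 416686*(-1/33147) = 31899*(1/358801) + 416686/33147 = 31899/358801 + 416686/33147 = 150564709639/11893176747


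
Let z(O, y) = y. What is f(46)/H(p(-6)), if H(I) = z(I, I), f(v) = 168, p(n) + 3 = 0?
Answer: -56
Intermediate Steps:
p(n) = -3 (p(n) = -3 + 0 = -3)
H(I) = I
f(46)/H(p(-6)) = 168/(-3) = 168*(-1/3) = -56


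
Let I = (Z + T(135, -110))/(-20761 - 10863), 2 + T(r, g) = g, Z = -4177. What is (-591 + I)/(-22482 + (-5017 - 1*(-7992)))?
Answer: 18685495/616889368 ≈ 0.030290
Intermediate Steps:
T(r, g) = -2 + g
I = 4289/31624 (I = (-4177 + (-2 - 110))/(-20761 - 10863) = (-4177 - 112)/(-31624) = -4289*(-1/31624) = 4289/31624 ≈ 0.13562)
(-591 + I)/(-22482 + (-5017 - 1*(-7992))) = (-591 + 4289/31624)/(-22482 + (-5017 - 1*(-7992))) = -18685495/(31624*(-22482 + (-5017 + 7992))) = -18685495/(31624*(-22482 + 2975)) = -18685495/31624/(-19507) = -18685495/31624*(-1/19507) = 18685495/616889368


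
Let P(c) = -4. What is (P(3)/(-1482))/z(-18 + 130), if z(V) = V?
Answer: 1/41496 ≈ 2.4099e-5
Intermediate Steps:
(P(3)/(-1482))/z(-18 + 130) = (-4/(-1482))/(-18 + 130) = -4*(-1/1482)/112 = (2/741)*(1/112) = 1/41496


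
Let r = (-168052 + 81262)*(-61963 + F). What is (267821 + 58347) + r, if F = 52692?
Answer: 804956258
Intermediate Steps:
r = 804630090 (r = (-168052 + 81262)*(-61963 + 52692) = -86790*(-9271) = 804630090)
(267821 + 58347) + r = (267821 + 58347) + 804630090 = 326168 + 804630090 = 804956258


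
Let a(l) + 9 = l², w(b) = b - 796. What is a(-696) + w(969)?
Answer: 484580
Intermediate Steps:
w(b) = -796 + b
a(l) = -9 + l²
a(-696) + w(969) = (-9 + (-696)²) + (-796 + 969) = (-9 + 484416) + 173 = 484407 + 173 = 484580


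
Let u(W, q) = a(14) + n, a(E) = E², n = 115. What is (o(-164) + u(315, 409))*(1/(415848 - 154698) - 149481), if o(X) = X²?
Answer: -354026218798281/87050 ≈ -4.0669e+9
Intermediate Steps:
u(W, q) = 311 (u(W, q) = 14² + 115 = 196 + 115 = 311)
(o(-164) + u(315, 409))*(1/(415848 - 154698) - 149481) = ((-164)² + 311)*(1/(415848 - 154698) - 149481) = (26896 + 311)*(1/261150 - 149481) = 27207*(1/261150 - 149481) = 27207*(-39036963149/261150) = -354026218798281/87050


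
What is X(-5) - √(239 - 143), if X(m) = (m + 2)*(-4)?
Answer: 12 - 4*√6 ≈ 2.2020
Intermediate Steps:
X(m) = -8 - 4*m (X(m) = (2 + m)*(-4) = -8 - 4*m)
X(-5) - √(239 - 143) = (-8 - 4*(-5)) - √(239 - 143) = (-8 + 20) - √96 = 12 - 4*√6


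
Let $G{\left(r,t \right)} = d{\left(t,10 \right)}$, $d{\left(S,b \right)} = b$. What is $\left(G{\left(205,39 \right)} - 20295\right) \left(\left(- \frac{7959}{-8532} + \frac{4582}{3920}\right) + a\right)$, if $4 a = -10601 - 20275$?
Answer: $\frac{43628818839833}{278712} \approx 1.5654 \cdot 10^{8}$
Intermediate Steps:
$G{\left(r,t \right)} = 10$
$a = -7719$ ($a = \frac{-10601 - 20275}{4} = \frac{1}{4} \left(-30876\right) = -7719$)
$\left(G{\left(205,39 \right)} - 20295\right) \left(\left(- \frac{7959}{-8532} + \frac{4582}{3920}\right) + a\right) = \left(10 - 20295\right) \left(\left(- \frac{7959}{-8532} + \frac{4582}{3920}\right) - 7719\right) = - 20285 \left(\left(\left(-7959\right) \left(- \frac{1}{8532}\right) + 4582 \cdot \frac{1}{3920}\right) - 7719\right) = - 20285 \left(\left(\frac{2653}{2844} + \frac{2291}{1960}\right) - 7719\right) = - 20285 \left(\frac{2928871}{1393560} - 7719\right) = \left(-20285\right) \left(- \frac{10753960769}{1393560}\right) = \frac{43628818839833}{278712}$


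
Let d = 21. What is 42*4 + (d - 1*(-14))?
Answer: 203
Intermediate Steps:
42*4 + (d - 1*(-14)) = 42*4 + (21 - 1*(-14)) = 168 + (21 + 14) = 168 + 35 = 203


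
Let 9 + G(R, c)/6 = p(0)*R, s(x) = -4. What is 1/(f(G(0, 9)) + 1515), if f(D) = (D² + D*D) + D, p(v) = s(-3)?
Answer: 1/7293 ≈ 0.00013712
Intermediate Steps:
p(v) = -4
G(R, c) = -54 - 24*R (G(R, c) = -54 + 6*(-4*R) = -54 - 24*R)
f(D) = D + 2*D² (f(D) = (D² + D²) + D = 2*D² + D = D + 2*D²)
1/(f(G(0, 9)) + 1515) = 1/((-54 - 24*0)*(1 + 2*(-54 - 24*0)) + 1515) = 1/((-54 + 0)*(1 + 2*(-54 + 0)) + 1515) = 1/(-54*(1 + 2*(-54)) + 1515) = 1/(-54*(1 - 108) + 1515) = 1/(-54*(-107) + 1515) = 1/(5778 + 1515) = 1/7293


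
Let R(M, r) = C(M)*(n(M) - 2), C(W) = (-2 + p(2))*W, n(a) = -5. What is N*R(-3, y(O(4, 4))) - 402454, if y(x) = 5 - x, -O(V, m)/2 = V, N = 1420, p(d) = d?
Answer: -402454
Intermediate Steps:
O(V, m) = -2*V
C(W) = 0 (C(W) = (-2 + 2)*W = 0*W = 0)
R(M, r) = 0 (R(M, r) = 0*(-5 - 2) = 0*(-7) = 0)
N*R(-3, y(O(4, 4))) - 402454 = 1420*0 - 402454 = 0 - 402454 = -402454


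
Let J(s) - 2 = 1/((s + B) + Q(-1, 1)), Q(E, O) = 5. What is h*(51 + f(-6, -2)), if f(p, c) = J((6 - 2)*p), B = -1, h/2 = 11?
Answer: 11649/10 ≈ 1164.9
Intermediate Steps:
h = 22 (h = 2*11 = 22)
J(s) = 2 + 1/(4 + s) (J(s) = 2 + 1/((s - 1) + 5) = 2 + 1/((-1 + s) + 5) = 2 + 1/(4 + s))
f(p, c) = (9 + 8*p)/(4 + 4*p) (f(p, c) = (9 + 2*((6 - 2)*p))/(4 + (6 - 2)*p) = (9 + 2*(4*p))/(4 + 4*p) = (9 + 8*p)/(4 + 4*p))
h*(51 + f(-6, -2)) = 22*(51 + (9 + 8*(-6))/(4*(1 - 6))) = 22*(51 + (¼)*(9 - 48)/(-5)) = 22*(51 + (¼)*(-⅕)*(-39)) = 22*(51 + 39/20) = 22*(1059/20) = 11649/10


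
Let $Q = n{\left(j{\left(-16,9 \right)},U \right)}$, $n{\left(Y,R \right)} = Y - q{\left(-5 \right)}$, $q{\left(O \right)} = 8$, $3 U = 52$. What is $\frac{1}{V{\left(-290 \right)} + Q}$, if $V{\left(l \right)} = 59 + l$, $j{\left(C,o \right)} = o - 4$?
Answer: $- \frac{1}{234} \approx -0.0042735$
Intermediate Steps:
$U = \frac{52}{3}$ ($U = \frac{1}{3} \cdot 52 = \frac{52}{3} \approx 17.333$)
$j{\left(C,o \right)} = -4 + o$
$n{\left(Y,R \right)} = -8 + Y$ ($n{\left(Y,R \right)} = Y - 8 = -8 + Y$)
$Q = -3$ ($Q = -8 + \left(-4 + 9\right) = -8 + 5 = -3$)
$\frac{1}{V{\left(-290 \right)} + Q} = \frac{1}{\left(59 - 290\right) - 3} = \frac{1}{-231 - 3} = \frac{1}{-234} = - \frac{1}{234}$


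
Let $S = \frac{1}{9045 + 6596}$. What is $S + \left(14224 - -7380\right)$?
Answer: $\frac{337908165}{15641} \approx 21604.0$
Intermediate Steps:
$S = \frac{1}{15641} \approx 6.3934 \cdot 10^{-5}$
$S + \left(14224 - -7380\right) = \frac{1}{15641} + \left(14224 - -7380\right) = \frac{1}{15641} + \left(14224 + 7380\right) = \frac{1}{15641} + 21604 = \frac{337908165}{15641}$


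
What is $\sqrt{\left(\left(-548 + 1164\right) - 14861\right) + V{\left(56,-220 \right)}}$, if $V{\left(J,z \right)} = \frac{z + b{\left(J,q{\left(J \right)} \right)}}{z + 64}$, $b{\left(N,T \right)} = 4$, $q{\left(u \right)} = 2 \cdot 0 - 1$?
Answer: $\frac{i \sqrt{2407171}}{13} \approx 119.35 i$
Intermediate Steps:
$q{\left(u \right)} = -1$ ($q{\left(u \right)} = 0 - 1 = -1$)
$V{\left(J,z \right)} = \frac{4 + z}{64 + z}$ ($V{\left(J,z \right)} = \frac{z + 4}{z + 64} = \frac{4 + z}{64 + z}$)
$\sqrt{\left(\left(-548 + 1164\right) - 14861\right) + V{\left(56,-220 \right)}} = \sqrt{\left(\left(-548 + 1164\right) - 14861\right) + \frac{4 - 220}{64 - 220}} = \sqrt{\left(616 - 14861\right) + \frac{1}{-156} \left(-216\right)} = \sqrt{-14245 - - \frac{18}{13}} = \sqrt{-14245 + \frac{18}{13}} = \sqrt{- \frac{185167}{13}} = \frac{i \sqrt{2407171}}{13}$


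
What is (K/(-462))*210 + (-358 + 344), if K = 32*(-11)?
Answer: 146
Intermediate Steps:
K = -352
(K/(-462))*210 + (-358 + 344) = -352/(-462)*210 + (-358 + 344) = -352*(-1/462)*210 - 14 = (16/21)*210 - 14 = 160 - 14 = 146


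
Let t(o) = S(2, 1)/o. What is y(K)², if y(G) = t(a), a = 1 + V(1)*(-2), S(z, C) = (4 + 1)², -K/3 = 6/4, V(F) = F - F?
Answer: 625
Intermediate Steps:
V(F) = 0
K = -9/2 (K = -18/4 = -3*3/2 = -9/2 ≈ -4.5000)
S(z, C) = 25 (S(z, C) = 5² = 25)
a = 1 (a = 1 + 0*(-2) = 1 + 0 = 1)
t(o) = 25/o
y(G) = 25 (y(G) = 25/1 = 25*1 = 25)
y(K)² = 25² = 625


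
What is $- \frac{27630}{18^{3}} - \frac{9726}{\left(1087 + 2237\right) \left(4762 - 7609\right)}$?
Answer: $- \frac{403422521}{85170852} \approx -4.7366$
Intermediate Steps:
$- \frac{27630}{18^{3}} - \frac{9726}{\left(1087 + 2237\right) \left(4762 - 7609\right)} = - \frac{27630}{5832} - \frac{9726}{3324 \left(-2847\right)} = \left(-27630\right) \frac{1}{5832} - \frac{9726}{-9463428} = - \frac{1535}{324} - - \frac{1621}{1577238} = - \frac{1535}{324} + \frac{1621}{1577238} = - \frac{403422521}{85170852}$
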